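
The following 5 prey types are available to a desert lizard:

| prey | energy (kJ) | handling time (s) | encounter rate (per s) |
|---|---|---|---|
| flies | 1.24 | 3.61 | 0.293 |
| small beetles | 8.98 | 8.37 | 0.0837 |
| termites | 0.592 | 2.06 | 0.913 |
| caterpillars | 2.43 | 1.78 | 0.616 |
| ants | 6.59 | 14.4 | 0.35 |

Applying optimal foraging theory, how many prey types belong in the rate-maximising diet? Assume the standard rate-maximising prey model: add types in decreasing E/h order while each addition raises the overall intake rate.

E/h in descending order: caterpillars 1.37, small beetles 1.07, ants 0.458, flies 0.343, termites 0.287 kJ/s. The optimal diet is the largest prefix of this list for which every included type satisfies E_i/h_i > R on the types above it.
Rate on top 1: 0.714. small beetles: 1.07 > 0.714 → include.
Rate on top 2: 0.8039. ants: 0.458 < 0.8039 → exclude; stop.
Optimal diet: caterpillars, small beetles — 2 of 5 types.

2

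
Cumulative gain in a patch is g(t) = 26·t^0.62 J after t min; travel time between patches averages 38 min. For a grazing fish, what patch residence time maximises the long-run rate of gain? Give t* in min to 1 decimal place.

62.0 min

Optimal t* satisfies g'(t*) = g(t*)/(T + t*).
g'(t) = 0.62·26·t^-0.38. Setting 0.62·26·t^-0.38 = 26·t^0.62/(38+t) gives 0.62(38+t) = t, so 0.38·t = 0.62×38.
t* = 0.62×38/0.38 = 62 min.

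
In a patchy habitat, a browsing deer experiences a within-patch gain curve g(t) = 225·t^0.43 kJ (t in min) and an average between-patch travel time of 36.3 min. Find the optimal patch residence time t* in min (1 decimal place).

By the marginal value theorem, leave when the instantaneous gain rate g'(t) equals the habitat-wide average g(t)/(T + t).
g'(t) = 0.43·225·t^-0.57. Setting 0.43·225·t^-0.57 = 225·t^0.43/(36.3+t) gives 0.43(36.3+t) = t, so 0.57·t = 0.43×36.3.
t* = 0.43×36.3/0.57 = 27.38 min.

27.4 min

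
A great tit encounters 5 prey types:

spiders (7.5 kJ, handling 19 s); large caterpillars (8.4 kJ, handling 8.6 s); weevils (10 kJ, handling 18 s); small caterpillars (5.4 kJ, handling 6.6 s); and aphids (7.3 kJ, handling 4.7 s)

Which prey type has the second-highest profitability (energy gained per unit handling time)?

Profitability E/h (kJ/s): spiders = 7.5/19 = 0.395, large caterpillars = 8.4/8.6 = 0.977, weevils = 10/18 = 0.556, small caterpillars = 5.4/6.6 = 0.818, aphids = 7.3/4.7 = 1.55.
Ranked: aphids > large caterpillars > small caterpillars > weevils > spiders.

large caterpillars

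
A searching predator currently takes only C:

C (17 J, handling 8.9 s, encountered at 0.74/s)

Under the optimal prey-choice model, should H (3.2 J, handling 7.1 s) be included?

Intake rate on the current diet: R = (0.74×17) / (1 + 0.74×8.9) = 12.58/7.586 = 1.658 J/s.
H: E/h = 3.2/7.1 = 0.4507 J/s.
0.4507 < 1.658, so adding H would lower the average — exclude it.

No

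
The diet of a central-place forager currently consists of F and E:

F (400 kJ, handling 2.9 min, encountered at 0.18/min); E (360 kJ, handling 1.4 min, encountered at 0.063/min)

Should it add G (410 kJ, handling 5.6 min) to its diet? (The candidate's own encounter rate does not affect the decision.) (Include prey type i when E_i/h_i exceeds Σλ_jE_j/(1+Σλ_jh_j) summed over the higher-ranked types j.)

On F and E alone, R = ΣλE/(1+Σλh) = 94.68/1.61 = 58.8 kJ/min.
G: E/h = 410/5.6 = 73.21 kJ/min.
Since 73.21 > R, including G increases the long-run rate.

Yes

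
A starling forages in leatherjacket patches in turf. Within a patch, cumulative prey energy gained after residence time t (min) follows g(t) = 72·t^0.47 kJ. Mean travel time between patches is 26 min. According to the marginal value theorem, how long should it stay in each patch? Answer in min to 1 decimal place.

23.1 min

By the marginal value theorem, leave when the instantaneous gain rate g'(t) equals the habitat-wide average g(t)/(T + t).
g'(t) = 0.47·72·t^-0.53. Setting 0.47·72·t^-0.53 = 72·t^0.47/(26+t) gives 0.47(26+t) = t, so 0.53·t = 0.47×26.
t* = 0.47×26/0.53 = 23.06 min.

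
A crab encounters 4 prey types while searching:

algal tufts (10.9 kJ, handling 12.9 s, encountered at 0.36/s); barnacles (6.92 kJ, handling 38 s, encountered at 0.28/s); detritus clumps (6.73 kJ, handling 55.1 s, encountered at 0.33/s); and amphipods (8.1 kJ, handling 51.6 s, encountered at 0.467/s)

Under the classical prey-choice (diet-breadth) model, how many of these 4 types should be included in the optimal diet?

Profitabilities (E/h, kJ/s): algal tufts 0.845, barnacles 0.182, amphipods 0.157, detritus clumps 0.122. Add prey in this order while the next type's profitability exceeds the intake rate on those already taken.
Rate on top 1: 0.6953. barnacles: 0.182 < 0.6953 → exclude; stop.
Optimal diet: algal tufts — 1 of 4 types.

1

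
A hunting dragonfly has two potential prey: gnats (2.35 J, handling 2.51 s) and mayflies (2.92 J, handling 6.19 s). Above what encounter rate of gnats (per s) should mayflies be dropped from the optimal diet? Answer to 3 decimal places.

0.405 per s

Drop mayflies once their profitability E₂/h₂ falls below the rate achievable on gnats alone: E₂/h₂ = λE₁/(1 + λh₁).
Solve for λ: λE₁h₂ = E₂(1 + λh₁) → λ(E₁h₂ − E₂h₁) = E₂ → λ = E₂/(E₁h₂ − E₂h₁).
λ = 2.92/(2.35×6.19 − 2.92×2.51) = 2.92/7.217 = 0.4046 per s.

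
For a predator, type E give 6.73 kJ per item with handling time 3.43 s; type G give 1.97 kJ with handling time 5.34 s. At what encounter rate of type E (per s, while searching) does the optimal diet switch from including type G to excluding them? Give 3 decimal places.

0.068 per s

The zero-one rule: include type G iff E₂/h₂ > λE₁/(1+λh₁). Equality gives the switch point.
λE₁h₂ = E₂ + λE₂h₁ ⇒ λ = E₂/(E₁h₂ − E₂h₁) = 1.97/(35.94 − 6.757) = 0.06751 per s.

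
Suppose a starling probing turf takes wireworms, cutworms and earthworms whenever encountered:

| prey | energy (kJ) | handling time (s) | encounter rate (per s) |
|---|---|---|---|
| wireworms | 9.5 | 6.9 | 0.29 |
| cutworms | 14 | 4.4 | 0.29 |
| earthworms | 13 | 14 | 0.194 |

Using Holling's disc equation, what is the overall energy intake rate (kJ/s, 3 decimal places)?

Energy encountered per unit search time: 0.29×9.5 + 0.29×14 + 0.194×13 = 9.337 kJ/s.
Handling time per unit search time: 0.29×6.9 + 0.29×4.4 + 0.194×14 = 5.993.
Rate = 9.337/(1 + 5.993) = 1.335 kJ/s.

1.335 kJ/s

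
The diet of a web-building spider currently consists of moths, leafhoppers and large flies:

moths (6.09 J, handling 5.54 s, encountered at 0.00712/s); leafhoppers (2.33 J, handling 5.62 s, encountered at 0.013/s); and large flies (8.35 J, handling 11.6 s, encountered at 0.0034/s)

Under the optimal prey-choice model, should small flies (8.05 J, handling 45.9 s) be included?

Current rate: (0.00712×6.09 + 0.013×2.33 + 0.0034×8.35)/(1 + 0.00712×5.54 + 0.013×5.62 + 0.0034×11.6) = 0.08858 J/s.
Profitability of small flies: 8.05/45.9 = 0.1754 J/s.
Since 0.1754 > R, including small flies increases the long-run rate.

Yes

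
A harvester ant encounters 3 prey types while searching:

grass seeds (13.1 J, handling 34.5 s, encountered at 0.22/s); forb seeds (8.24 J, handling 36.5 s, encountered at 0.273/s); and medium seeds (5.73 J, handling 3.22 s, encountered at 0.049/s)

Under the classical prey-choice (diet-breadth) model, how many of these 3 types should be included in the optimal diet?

E/h in descending order: medium seeds 1.78, grass seeds 0.38, forb seeds 0.226 J/s. The optimal diet is the largest prefix of this list for which every included type satisfies E_i/h_i > R on the types above it.
Rate on top 1: 0.2425. grass seeds: 0.38 > 0.2425 → include.
Rate on top 2: 0.3616. forb seeds: 0.226 < 0.3616 → exclude; stop.
Optimal diet: medium seeds, grass seeds — 2 of 3 types.

2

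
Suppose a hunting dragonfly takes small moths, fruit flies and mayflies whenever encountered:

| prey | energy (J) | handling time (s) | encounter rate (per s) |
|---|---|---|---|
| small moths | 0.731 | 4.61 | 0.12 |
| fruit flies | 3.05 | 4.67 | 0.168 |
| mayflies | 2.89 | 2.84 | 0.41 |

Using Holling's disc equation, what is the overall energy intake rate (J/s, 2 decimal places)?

0.51 J/s

R = (0.12×0.731 + 0.168×3.05 + 0.41×2.89) / (1 + 0.12×4.61 + 0.168×4.67 + 0.41×2.84) = 1.785/3.502 = 0.5097 J/s.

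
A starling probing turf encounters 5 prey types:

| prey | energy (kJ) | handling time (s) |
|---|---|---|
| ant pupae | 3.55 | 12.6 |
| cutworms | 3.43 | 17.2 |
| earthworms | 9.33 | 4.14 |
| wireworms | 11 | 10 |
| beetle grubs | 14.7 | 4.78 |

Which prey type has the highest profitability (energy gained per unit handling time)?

In descending order of E/h:
beetle grubs: 14.7/4.78 = 3.08 kJ/s
earthworms: 9.33/4.14 = 2.25 kJ/s
wireworms: 11/10 = 1.1 kJ/s
ant pupae: 3.55/12.6 = 0.282 kJ/s
cutworms: 3.43/17.2 = 0.199 kJ/s

beetle grubs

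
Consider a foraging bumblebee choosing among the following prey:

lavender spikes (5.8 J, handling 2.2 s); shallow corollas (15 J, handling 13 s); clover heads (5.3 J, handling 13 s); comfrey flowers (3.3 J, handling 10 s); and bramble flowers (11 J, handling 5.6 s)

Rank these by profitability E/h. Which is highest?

lavender spikes

In descending order of E/h:
lavender spikes: 5.8/2.2 = 2.64 J/s
bramble flowers: 11/5.6 = 1.96 J/s
shallow corollas: 15/13 = 1.15 J/s
clover heads: 5.3/13 = 0.408 J/s
comfrey flowers: 3.3/10 = 0.33 J/s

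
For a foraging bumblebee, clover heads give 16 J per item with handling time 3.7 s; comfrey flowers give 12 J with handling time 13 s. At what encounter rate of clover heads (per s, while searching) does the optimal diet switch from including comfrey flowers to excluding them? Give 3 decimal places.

The zero-one rule: include comfrey flowers iff E₂/h₂ > λE₁/(1+λh₁). Equality gives the switch point.
λE₁h₂ = E₂ + λE₂h₁ ⇒ λ = E₂/(E₁h₂ − E₂h₁) = 12/(208 − 44.4) = 0.07335 per s.

0.073 per s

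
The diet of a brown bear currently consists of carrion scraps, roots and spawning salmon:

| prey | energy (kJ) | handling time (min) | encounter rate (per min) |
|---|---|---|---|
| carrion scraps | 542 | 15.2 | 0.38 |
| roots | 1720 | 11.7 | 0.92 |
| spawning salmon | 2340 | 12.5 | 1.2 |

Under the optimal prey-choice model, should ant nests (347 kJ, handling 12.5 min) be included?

Intake rate on the current diet: R = (0.38×542 + 0.92×1720 + 1.2×2340) / (1 + 0.38×15.2 + 0.92×11.7 + 1.2×12.5) = 4596/32.54 = 141.3 kJ/min.
ant nests: E/h = 347/12.5 = 27.76 kJ/min.
27.76 < 141.3, so adding ant nests would lower the average — exclude it.

No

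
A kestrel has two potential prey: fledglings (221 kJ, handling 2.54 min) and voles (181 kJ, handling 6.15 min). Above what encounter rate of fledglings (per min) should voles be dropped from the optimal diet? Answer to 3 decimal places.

0.201 per min

At the threshold, the rate on fledglings alone equals the profitability of voles: λ·221/(1 + λ·2.54) = 181/6.15 = 29.43.
Rearranging, λ(221 − 29.43×2.54) = 29.43, so λ = 29.43/146.2 = 0.2012 per min.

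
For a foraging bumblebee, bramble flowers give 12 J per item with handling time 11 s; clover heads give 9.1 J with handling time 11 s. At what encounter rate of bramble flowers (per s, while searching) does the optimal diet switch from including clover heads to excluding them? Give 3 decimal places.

0.285 per s

Drop clover heads once their profitability E₂/h₂ falls below the rate achievable on bramble flowers alone: E₂/h₂ = λE₁/(1 + λh₁).
Solve for λ: λE₁h₂ = E₂(1 + λh₁) → λ(E₁h₂ − E₂h₁) = E₂ → λ = E₂/(E₁h₂ − E₂h₁).
λ = 9.1/(12×11 − 9.1×11) = 9.1/31.9 = 0.2853 per s.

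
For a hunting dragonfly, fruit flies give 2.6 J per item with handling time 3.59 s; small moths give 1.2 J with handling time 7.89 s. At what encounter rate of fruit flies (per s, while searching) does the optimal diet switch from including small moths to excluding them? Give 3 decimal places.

The zero-one rule: include small moths iff E₂/h₂ > λE₁/(1+λh₁). Equality gives the switch point.
λE₁h₂ = E₂ + λE₂h₁ ⇒ λ = E₂/(E₁h₂ − E₂h₁) = 1.2/(20.51 − 4.308) = 0.07405 per s.

0.074 per s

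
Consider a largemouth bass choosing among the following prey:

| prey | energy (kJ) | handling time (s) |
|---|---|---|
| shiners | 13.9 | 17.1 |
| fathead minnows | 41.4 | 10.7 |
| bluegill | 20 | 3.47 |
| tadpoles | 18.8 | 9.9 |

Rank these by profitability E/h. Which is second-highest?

Profitability E/h (kJ/s): shiners = 13.9/17.1 = 0.813, fathead minnows = 41.4/10.7 = 3.87, bluegill = 20/3.47 = 5.76, tadpoles = 18.8/9.9 = 1.9.
Ranked: bluegill > fathead minnows > tadpoles > shiners.

fathead minnows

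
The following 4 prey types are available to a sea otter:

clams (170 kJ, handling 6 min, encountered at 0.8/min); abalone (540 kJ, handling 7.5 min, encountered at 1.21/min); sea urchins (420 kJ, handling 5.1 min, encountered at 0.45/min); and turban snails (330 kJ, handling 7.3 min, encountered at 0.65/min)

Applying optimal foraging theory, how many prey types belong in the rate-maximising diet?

Rank by E/h (kJ/min): sea urchins 82.4, abalone 72, turban snails 45.2, clams 28.3. Include each in turn until the next type's E/h falls below the running intake rate.
Rate on top 1: 57.36. abalone: 72 > 57.36 → include.
Rate on top 2: 68.1. turban snails: 45.2 < 68.1 → exclude; stop.
Optimal diet: sea urchins, abalone — 2 of 4 types.

2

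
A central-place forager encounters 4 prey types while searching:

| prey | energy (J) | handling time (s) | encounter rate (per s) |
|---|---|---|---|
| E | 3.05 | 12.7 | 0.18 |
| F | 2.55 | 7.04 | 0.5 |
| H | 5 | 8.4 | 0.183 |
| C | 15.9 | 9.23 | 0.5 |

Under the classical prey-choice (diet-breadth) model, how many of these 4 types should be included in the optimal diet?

E/h in descending order: C 1.72, H 0.595, F 0.362, E 0.24 J/s. The optimal diet is the largest prefix of this list for which every included type satisfies E_i/h_i > R on the types above it.
Rate on top 1: 1.416. H: 0.595 < 1.416 → exclude; stop.
Optimal diet: C — 1 of 4 types.

1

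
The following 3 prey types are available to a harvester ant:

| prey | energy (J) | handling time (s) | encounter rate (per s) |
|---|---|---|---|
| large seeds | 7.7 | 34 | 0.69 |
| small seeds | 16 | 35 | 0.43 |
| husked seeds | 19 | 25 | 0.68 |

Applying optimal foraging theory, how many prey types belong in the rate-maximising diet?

1

Profitabilities (E/h, J/s): husked seeds 0.76, small seeds 0.457, large seeds 0.226. Add prey in this order while the next type's profitability exceeds the intake rate on those already taken.
Rate on top 1: 0.7178. small seeds: 0.457 < 0.7178 → exclude; stop.
Optimal diet: husked seeds — 1 of 3 types.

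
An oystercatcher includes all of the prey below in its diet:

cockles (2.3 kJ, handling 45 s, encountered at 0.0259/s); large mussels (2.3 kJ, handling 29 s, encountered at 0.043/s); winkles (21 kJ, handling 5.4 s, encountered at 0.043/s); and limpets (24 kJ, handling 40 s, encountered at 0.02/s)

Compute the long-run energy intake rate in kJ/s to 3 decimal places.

Energy encountered per unit search time: 0.0259×2.3 + 0.043×2.3 + 0.043×21 + 0.02×24 = 1.541 kJ/s.
Handling time per unit search time: 0.0259×45 + 0.043×29 + 0.043×5.4 + 0.02×40 = 3.445.
Rate = 1.541/(1 + 3.445) = 0.3468 kJ/s.

0.347 kJ/s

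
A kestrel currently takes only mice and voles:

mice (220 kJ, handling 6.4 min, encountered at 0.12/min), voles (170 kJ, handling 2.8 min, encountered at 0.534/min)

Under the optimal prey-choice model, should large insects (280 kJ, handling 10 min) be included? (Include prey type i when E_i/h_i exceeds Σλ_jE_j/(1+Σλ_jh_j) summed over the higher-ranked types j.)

No

Intake rate on the current diet: R = (0.12×220 + 0.534×170) / (1 + 0.12×6.4 + 0.534×2.8) = 117.2/3.263 = 35.91 kJ/min.
large insects: E/h = 280/10 = 28 kJ/min.
Since 28 < R, time spent handling large insects is better spent searching.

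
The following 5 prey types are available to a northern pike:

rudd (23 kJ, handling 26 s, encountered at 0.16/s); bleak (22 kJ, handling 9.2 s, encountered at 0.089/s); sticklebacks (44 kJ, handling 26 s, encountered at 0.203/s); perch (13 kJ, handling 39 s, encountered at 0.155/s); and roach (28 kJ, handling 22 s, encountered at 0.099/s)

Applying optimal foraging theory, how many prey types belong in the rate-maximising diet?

2

E/h in descending order: bleak 2.39, sticklebacks 1.69, roach 1.27, rudd 0.885, perch 0.333 kJ/s. The optimal diet is the largest prefix of this list for which every included type satisfies E_i/h_i > R on the types above it.
Rate on top 1: 1.077. sticklebacks: 1.69 > 1.077 → include.
Rate on top 2: 1.534. roach: 1.27 < 1.534 → exclude; stop.
Optimal diet: bleak, sticklebacks — 2 of 5 types.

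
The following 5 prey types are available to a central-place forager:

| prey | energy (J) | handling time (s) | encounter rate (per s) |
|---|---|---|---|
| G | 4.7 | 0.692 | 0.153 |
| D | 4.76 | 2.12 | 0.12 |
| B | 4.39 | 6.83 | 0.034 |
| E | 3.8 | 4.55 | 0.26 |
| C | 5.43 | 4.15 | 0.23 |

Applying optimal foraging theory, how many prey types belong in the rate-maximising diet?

Profitabilities (E/h, J/s): G 6.79, D 2.25, C 1.31, E 0.835, B 0.643. Add prey in this order while the next type's profitability exceeds the intake rate on those already taken.
Rate on top 1: 0.6503. D: 2.25 > 0.6503 → include.
Rate on top 2: 0.9486. C: 1.31 > 0.9486 → include.
Rate on top 3: 1.097. E: 0.835 < 1.097 → exclude; stop.
Optimal diet: G, D, C — 3 of 5 types.

3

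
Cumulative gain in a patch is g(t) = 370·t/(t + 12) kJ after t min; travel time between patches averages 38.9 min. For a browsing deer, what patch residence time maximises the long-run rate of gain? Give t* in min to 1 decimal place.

21.6 min

By the marginal value theorem, leave when the instantaneous gain rate g'(t) equals the habitat-wide average g(t)/(T + t).
g'(t) = 370·12/(t + 12)². Setting 370·12/(t+12)² = 370t/[(t+12)(38.9+t)] gives 12(38.9+t) = t(t+12), so t² = 12×38.9 = 466.8.
t* = √466.8 = 21.61 min.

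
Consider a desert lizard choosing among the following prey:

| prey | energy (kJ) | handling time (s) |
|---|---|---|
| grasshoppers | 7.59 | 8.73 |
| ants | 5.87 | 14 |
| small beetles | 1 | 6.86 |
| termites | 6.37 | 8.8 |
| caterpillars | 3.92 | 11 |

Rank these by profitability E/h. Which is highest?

In descending order of E/h:
grasshoppers: 7.59/8.73 = 0.869 kJ/s
termites: 6.37/8.8 = 0.724 kJ/s
ants: 5.87/14 = 0.419 kJ/s
caterpillars: 3.92/11 = 0.356 kJ/s
small beetles: 1/6.86 = 0.146 kJ/s

grasshoppers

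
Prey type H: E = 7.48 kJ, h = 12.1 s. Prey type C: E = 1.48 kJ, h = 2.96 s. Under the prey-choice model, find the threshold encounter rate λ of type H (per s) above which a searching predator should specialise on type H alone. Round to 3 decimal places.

Drop type C once their profitability E₂/h₂ falls below the rate achievable on type H alone: E₂/h₂ = λE₁/(1 + λh₁).
Solve for λ: λE₁h₂ = E₂(1 + λh₁) → λ(E₁h₂ − E₂h₁) = E₂ → λ = E₂/(E₁h₂ − E₂h₁).
λ = 1.48/(7.48×2.96 − 1.48×12.1) = 1.48/4.233 = 0.3497 per s.

0.350 per s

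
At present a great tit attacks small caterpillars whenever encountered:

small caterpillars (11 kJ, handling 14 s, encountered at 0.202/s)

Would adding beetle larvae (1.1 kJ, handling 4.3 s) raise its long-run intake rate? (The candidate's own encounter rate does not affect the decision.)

Current rate: (0.202×11)/(1 + 0.202×14) = 0.5805 kJ/s.
Profitability of beetle larvae: 1.1/4.3 = 0.2558 kJ/s.
0.2558 < 0.5805, so adding beetle larvae would lower the average — exclude it.

No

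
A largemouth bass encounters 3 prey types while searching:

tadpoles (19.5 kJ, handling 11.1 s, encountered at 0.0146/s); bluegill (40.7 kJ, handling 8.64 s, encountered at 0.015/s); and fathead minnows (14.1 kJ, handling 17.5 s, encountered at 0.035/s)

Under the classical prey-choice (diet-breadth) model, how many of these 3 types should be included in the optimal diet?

Profitabilities (E/h, kJ/s): bluegill 4.71, tadpoles 1.76, fathead minnows 0.806. Add prey in this order while the next type's profitability exceeds the intake rate on those already taken.
Rate on top 1: 0.5405. tadpoles: 1.76 > 0.5405 → include.
Rate on top 2: 0.6931. fathead minnows: 0.806 > 0.6931 → include.
Optimal diet: bluegill, tadpoles, fathead minnows — 3 of 3 types.

3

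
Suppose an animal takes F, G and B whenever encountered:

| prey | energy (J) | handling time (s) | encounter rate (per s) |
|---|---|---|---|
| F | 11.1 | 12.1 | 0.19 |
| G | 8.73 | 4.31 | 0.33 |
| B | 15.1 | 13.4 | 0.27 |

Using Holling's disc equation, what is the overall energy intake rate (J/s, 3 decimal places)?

R = (0.19×11.1 + 0.33×8.73 + 0.27×15.1) / (1 + 0.19×12.1 + 0.33×4.31 + 0.27×13.4) = 9.067/8.339 = 1.087 J/s.

1.087 J/s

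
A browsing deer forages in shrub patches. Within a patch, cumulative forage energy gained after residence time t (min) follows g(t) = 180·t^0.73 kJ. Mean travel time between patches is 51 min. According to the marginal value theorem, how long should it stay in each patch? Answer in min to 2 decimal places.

By the marginal value theorem, leave when the instantaneous gain rate g'(t) equals the habitat-wide average g(t)/(T + t).
g'(t) = 0.73·180·t^-0.27. Setting 0.73·180·t^-0.27 = 180·t^0.73/(51+t) gives 0.73(51+t) = t, so 0.27·t = 0.73×51.
t* = 0.73×51/0.27 = 137.9 min.

137.89 min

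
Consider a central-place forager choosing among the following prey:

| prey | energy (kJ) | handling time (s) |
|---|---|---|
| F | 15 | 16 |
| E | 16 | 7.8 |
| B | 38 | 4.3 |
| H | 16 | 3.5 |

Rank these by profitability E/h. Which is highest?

In descending order of E/h:
B: 38/4.3 = 8.84 kJ/s
H: 16/3.5 = 4.57 kJ/s
E: 16/7.8 = 2.05 kJ/s
F: 15/16 = 0.938 kJ/s

B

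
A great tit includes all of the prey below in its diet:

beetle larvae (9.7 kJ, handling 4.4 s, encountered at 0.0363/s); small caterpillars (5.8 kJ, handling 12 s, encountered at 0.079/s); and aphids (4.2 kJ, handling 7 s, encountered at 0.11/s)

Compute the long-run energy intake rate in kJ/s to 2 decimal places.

R = Σλ_iE_i / (1 + Σλ_ih_i)
Numerator: 0.0363×9.7 + 0.079×5.8 + 0.11×4.2 = 1.272
Denominator: 1 + 0.0363×4.4 + 0.079×12 + 0.11×7 = 2.878
R = 1.272/2.878 = 0.4421 kJ/s

0.44 kJ/s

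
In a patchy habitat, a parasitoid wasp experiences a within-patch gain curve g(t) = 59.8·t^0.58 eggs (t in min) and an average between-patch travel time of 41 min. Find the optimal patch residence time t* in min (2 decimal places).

Maximise g(t)/(T+t): set derivative to zero → g'(t)(T+t) = g(t).
g'(t) = 0.58·59.8·t^-0.42. Setting 0.58·59.8·t^-0.42 = 59.8·t^0.58/(41+t) gives 0.58(41+t) = t, so 0.42·t = 0.58×41.
t* = 0.58×41/0.42 = 56.62 min.

56.62 min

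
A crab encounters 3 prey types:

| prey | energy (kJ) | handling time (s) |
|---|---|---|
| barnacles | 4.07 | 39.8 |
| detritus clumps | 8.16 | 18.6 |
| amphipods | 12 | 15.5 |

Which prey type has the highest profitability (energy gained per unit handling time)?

In descending order of E/h:
amphipods: 12/15.5 = 0.774 kJ/s
detritus clumps: 8.16/18.6 = 0.439 kJ/s
barnacles: 4.07/39.8 = 0.102 kJ/s

amphipods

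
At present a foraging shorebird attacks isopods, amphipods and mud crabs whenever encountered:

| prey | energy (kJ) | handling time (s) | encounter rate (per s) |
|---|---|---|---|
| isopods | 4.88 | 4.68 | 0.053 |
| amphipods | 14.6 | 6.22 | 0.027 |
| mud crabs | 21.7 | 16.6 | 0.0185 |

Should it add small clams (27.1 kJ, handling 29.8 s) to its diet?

Yes

Intake rate on the current diet: R = (0.053×4.88 + 0.027×14.6 + 0.0185×21.7) / (1 + 0.053×4.68 + 0.027×6.22 + 0.0185×16.6) = 1.054/1.723 = 0.6119 kJ/s.
Profitability of small clams: 27.1/29.8 = 0.9094 kJ/s.
0.9094 > 0.6119, so adding small clams raises the average — include it.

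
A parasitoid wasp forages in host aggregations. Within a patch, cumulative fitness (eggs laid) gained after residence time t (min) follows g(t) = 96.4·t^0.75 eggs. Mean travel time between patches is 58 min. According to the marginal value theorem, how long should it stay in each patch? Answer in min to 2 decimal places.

Optimal t* satisfies g'(t*) = g(t*)/(T + t*).
g'(t) = 0.75·96.4·t^-0.25. Setting 0.75·96.4·t^-0.25 = 96.4·t^0.75/(58+t) gives 0.75(58+t) = t, so 0.25·t = 0.75×58.
t* = 0.75×58/0.25 = 174 min.

174.00 min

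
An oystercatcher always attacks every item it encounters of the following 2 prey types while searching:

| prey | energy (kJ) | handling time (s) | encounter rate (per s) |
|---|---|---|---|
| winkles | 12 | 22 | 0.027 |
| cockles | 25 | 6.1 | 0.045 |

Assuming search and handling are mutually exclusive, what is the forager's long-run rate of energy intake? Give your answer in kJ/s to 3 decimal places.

0.775 kJ/s

R = (0.027×12 + 0.045×25) / (1 + 0.027×22 + 0.045×6.1) = 1.449/1.869 = 0.7755 kJ/s.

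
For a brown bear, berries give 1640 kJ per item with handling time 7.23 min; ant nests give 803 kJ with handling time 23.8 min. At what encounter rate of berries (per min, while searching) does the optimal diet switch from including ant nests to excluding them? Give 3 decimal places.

At the threshold, the rate on berries alone equals the profitability of ant nests: λ·1640/(1 + λ·7.23) = 803/23.8 = 33.74.
Rearranging, λ(1640 − 33.74×7.23) = 33.74, so λ = 33.74/1396 = 0.02417 per min.

0.024 per min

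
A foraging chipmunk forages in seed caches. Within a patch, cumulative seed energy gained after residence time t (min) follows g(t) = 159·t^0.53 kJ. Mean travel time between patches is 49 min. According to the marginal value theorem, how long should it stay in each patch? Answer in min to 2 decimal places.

55.26 min

Optimal t* satisfies g'(t*) = g(t*)/(T + t*).
g'(t) = 0.53·159·t^-0.47. Setting 0.53·159·t^-0.47 = 159·t^0.53/(49+t) gives 0.53(49+t) = t, so 0.47·t = 0.53×49.
t* = 0.53×49/0.47 = 55.26 min.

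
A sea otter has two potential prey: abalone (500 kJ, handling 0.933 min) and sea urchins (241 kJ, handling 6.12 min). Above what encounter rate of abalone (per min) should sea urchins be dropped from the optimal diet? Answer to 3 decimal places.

0.085 per min

The zero-one rule: include sea urchins iff E₂/h₂ > λE₁/(1+λh₁). Equality gives the switch point.
λE₁h₂ = E₂ + λE₂h₁ ⇒ λ = E₂/(E₁h₂ − E₂h₁) = 241/(3060 − 224.9) = 0.085 per min.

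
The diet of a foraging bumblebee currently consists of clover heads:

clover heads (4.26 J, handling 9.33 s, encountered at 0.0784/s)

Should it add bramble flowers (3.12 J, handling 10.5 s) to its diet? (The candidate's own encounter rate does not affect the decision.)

Yes

On clover heads alone, R = ΣλE/(1+Σλh) = 0.334/1.731 = 0.1929 J/s.
bramble flowers: E/h = 3.12/10.5 = 0.2971 J/s.
Since 0.2971 > R, including bramble flowers increases the long-run rate.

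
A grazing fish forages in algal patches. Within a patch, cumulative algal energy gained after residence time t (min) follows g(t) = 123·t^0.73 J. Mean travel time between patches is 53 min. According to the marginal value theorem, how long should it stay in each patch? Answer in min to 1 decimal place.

By the marginal value theorem, leave when the instantaneous gain rate g'(t) equals the habitat-wide average g(t)/(T + t).
g'(t) = 0.73·123·t^-0.27. Setting 0.73·123·t^-0.27 = 123·t^0.73/(53+t) gives 0.73(53+t) = t, so 0.27·t = 0.73×53.
t* = 0.73×53/0.27 = 143.3 min.

143.3 min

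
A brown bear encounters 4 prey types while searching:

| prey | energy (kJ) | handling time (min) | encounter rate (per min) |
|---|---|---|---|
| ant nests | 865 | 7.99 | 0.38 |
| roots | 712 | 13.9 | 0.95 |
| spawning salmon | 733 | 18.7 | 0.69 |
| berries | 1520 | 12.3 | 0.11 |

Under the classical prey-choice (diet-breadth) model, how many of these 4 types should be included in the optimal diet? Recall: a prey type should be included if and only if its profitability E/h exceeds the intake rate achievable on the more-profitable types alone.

E/h in descending order: berries 124, ant nests 108, roots 51.2, spawning salmon 39.2 kJ/min. The optimal diet is the largest prefix of this list for which every included type satisfies E_i/h_i > R on the types above it.
Rate on top 1: 71.06. ant nests: 108 > 71.06 → include.
Rate on top 2: 92.02. roots: 51.2 < 92.02 → exclude; stop.
Optimal diet: berries, ant nests — 2 of 4 types.

2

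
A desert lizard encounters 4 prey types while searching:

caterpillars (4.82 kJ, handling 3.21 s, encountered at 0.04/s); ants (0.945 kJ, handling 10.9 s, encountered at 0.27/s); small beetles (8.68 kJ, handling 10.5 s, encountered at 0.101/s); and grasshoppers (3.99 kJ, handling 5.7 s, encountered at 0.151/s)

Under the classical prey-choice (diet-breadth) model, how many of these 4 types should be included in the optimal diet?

3

E/h in descending order: caterpillars 1.5, small beetles 0.827, grasshoppers 0.7, ants 0.0867 kJ/s. The optimal diet is the largest prefix of this list for which every included type satisfies E_i/h_i > R on the types above it.
Rate on top 1: 0.1709. small beetles: 0.827 > 0.1709 → include.
Rate on top 2: 0.4886. grasshoppers: 0.7 > 0.4886 → include.
Rate on top 3: 0.5483. ants: 0.0867 < 0.5483 → exclude; stop.
Optimal diet: caterpillars, small beetles, grasshoppers — 3 of 4 types.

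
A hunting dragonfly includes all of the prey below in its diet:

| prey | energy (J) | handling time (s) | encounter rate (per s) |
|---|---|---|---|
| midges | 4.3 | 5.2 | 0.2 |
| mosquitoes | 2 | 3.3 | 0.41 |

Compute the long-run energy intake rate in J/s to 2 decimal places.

0.50 J/s

R = Σλ_iE_i / (1 + Σλ_ih_i)
Numerator: 0.2×4.3 + 0.41×2 = 1.68
Denominator: 1 + 0.2×5.2 + 0.41×3.3 = 3.393
R = 1.68/3.393 = 0.4951 J/s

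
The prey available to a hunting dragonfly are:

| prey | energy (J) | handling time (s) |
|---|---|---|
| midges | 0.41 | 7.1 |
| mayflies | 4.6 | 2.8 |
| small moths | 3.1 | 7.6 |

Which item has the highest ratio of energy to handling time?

In descending order of E/h:
mayflies: 4.6/2.8 = 1.64 J/s
small moths: 3.1/7.6 = 0.408 J/s
midges: 0.41/7.1 = 0.0577 J/s

mayflies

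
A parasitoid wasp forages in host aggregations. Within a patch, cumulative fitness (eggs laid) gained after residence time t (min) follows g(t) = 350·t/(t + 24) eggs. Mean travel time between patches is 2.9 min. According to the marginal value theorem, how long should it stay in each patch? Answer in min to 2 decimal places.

Optimal t* satisfies g'(t*) = g(t*)/(T + t*).
g'(t) = 350·24/(t + 24)². Setting 350·24/(t+24)² = 350t/[(t+24)(2.9+t)] gives 24(2.9+t) = t(t+24), so t² = 24×2.9 = 69.6.
t* = √69.6 = 8.343 min.

8.34 min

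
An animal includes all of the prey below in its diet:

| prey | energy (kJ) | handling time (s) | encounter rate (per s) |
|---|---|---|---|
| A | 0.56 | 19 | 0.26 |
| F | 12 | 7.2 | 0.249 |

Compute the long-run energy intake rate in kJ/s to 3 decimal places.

0.405 kJ/s

Energy encountered per unit search time: 0.26×0.56 + 0.249×12 = 3.134 kJ/s.
Handling time per unit search time: 0.26×19 + 0.249×7.2 = 6.733.
Rate = 3.134/(1 + 6.733) = 0.4052 kJ/s.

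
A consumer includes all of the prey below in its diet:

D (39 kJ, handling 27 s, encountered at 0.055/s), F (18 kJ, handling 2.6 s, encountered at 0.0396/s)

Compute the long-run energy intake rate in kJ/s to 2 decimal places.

Energy encountered per unit search time: 0.055×39 + 0.0396×18 = 2.858 kJ/s.
Handling time per unit search time: 0.055×27 + 0.0396×2.6 = 1.588.
Rate = 2.858/(1 + 1.588) = 1.104 kJ/s.

1.10 kJ/s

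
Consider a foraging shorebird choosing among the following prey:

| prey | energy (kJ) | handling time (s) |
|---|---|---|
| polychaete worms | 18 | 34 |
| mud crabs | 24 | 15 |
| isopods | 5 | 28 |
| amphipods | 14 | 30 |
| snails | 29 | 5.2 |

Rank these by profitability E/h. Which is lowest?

isopods

Profitability E/h (kJ/s): polychaete worms = 18/34 = 0.529, mud crabs = 24/15 = 1.6, isopods = 5/28 = 0.179, amphipods = 14/30 = 0.467, snails = 29/5.2 = 5.58.
Ranked: snails > mud crabs > polychaete worms > amphipods > isopods.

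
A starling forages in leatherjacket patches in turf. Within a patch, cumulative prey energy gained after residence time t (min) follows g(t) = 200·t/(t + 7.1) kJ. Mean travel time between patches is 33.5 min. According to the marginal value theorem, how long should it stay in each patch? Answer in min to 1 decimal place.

By the marginal value theorem, leave when the instantaneous gain rate g'(t) equals the habitat-wide average g(t)/(T + t).
g'(t) = 200·7.1/(t + 7.1)². Setting 200·7.1/(t+7.1)² = 200t/[(t+7.1)(33.5+t)] gives 7.1(33.5+t) = t(t+7.1), so t² = 7.1×33.5 = 237.8.
t* = √237.8 = 15.42 min.

15.4 min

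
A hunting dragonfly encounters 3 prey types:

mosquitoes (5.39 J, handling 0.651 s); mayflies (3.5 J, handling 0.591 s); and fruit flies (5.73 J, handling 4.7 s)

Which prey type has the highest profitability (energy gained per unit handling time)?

mosquitoes

Profitability E/h (J/s): mosquitoes = 5.39/0.651 = 8.28, mayflies = 3.5/0.591 = 5.92, fruit flies = 5.73/4.7 = 1.22.
Ranked: mosquitoes > mayflies > fruit flies.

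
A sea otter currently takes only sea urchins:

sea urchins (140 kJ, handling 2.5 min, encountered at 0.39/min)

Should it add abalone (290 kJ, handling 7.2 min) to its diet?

Yes

Intake rate on the current diet: R = (0.39×140) / (1 + 0.39×2.5) = 54.6/1.975 = 27.65 kJ/min.
abalone: E/h = 290/7.2 = 40.28 kJ/min.
Since 40.28 > R, including abalone increases the long-run rate.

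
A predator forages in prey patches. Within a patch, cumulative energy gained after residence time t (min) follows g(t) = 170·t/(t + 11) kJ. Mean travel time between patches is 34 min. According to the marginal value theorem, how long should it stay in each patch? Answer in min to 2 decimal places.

By the marginal value theorem, leave when the instantaneous gain rate g'(t) equals the habitat-wide average g(t)/(T + t).
g'(t) = 170·11/(t + 11)². Setting 170·11/(t+11)² = 170t/[(t+11)(34+t)] gives 11(34+t) = t(t+11), so t² = 11×34 = 374.
t* = √374 = 19.34 min.

19.34 min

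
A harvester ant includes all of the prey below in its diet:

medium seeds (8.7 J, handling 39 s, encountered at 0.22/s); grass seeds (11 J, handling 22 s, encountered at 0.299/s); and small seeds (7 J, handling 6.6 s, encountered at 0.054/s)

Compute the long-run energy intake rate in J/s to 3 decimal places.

R = Σλ_iE_i / (1 + Σλ_ih_i)
Numerator: 0.22×8.7 + 0.299×11 + 0.054×7 = 5.581
Denominator: 1 + 0.22×39 + 0.299×22 + 0.054×6.6 = 16.51
R = 5.581/16.51 = 0.3379 J/s

0.338 J/s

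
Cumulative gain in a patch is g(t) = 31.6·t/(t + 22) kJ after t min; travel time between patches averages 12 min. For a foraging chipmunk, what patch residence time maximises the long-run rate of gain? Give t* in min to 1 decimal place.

Maximise g(t)/(T+t): set derivative to zero → g'(t)(T+t) = g(t).
g'(t) = 31.6·22/(t + 22)². Setting 31.6·22/(t+22)² = 31.6t/[(t+22)(12+t)] gives 22(12+t) = t(t+22), so t² = 22×12 = 264.
t* = √264 = 16.25 min.

16.2 min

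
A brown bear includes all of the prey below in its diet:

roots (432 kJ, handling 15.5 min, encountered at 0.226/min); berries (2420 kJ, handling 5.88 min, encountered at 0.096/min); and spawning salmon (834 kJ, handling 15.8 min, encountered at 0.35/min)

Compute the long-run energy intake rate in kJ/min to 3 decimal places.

58.679 kJ/min

R = Σλ_iE_i / (1 + Σλ_ih_i)
Numerator: 0.226×432 + 0.096×2420 + 0.35×834 = 621.9
Denominator: 1 + 0.226×15.5 + 0.096×5.88 + 0.35×15.8 = 10.6
R = 621.9/10.6 = 58.68 kJ/min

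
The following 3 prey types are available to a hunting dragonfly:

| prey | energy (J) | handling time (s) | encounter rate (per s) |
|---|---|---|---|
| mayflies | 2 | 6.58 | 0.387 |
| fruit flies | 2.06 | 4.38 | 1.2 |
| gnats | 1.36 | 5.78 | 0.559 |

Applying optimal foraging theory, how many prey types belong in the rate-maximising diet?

Profitabilities (E/h, J/s): fruit flies 0.47, mayflies 0.304, gnats 0.235. Add prey in this order while the next type's profitability exceeds the intake rate on those already taken.
Rate on top 1: 0.3951. mayflies: 0.304 < 0.3951 → exclude; stop.
Optimal diet: fruit flies — 1 of 3 types.

1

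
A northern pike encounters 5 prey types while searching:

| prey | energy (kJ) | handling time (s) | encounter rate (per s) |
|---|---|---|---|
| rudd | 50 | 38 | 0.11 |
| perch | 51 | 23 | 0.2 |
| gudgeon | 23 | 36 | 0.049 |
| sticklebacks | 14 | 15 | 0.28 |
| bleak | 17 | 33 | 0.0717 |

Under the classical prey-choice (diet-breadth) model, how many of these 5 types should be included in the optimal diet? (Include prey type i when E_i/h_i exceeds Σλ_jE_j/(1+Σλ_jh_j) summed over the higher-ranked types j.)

Rank by E/h (kJ/s): perch 2.22, rudd 1.32, sticklebacks 0.933, gudgeon 0.639, bleak 0.515. Include each in turn until the next type's E/h falls below the running intake rate.
Rate on top 1: 1.821. rudd: 1.32 < 1.821 → exclude; stop.
Optimal diet: perch — 1 of 5 types.

1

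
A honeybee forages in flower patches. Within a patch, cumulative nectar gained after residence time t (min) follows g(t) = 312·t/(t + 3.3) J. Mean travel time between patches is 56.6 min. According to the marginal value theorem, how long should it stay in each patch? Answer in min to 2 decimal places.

By the marginal value theorem, leave when the instantaneous gain rate g'(t) equals the habitat-wide average g(t)/(T + t).
g'(t) = 312·3.3/(t + 3.3)². Setting 312·3.3/(t+3.3)² = 312t/[(t+3.3)(56.6+t)] gives 3.3(56.6+t) = t(t+3.3), so t² = 3.3×56.6 = 186.8.
t* = √186.8 = 13.67 min.

13.67 min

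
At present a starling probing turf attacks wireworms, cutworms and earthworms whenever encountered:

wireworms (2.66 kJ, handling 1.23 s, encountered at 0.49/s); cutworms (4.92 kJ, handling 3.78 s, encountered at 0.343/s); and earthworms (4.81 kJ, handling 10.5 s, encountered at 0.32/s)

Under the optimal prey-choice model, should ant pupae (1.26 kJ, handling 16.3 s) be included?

No

Intake rate on the current diet: R = (0.49×2.66 + 0.343×4.92 + 0.32×4.81) / (1 + 0.49×1.23 + 0.343×3.78 + 0.32×10.5) = 4.53/6.259 = 0.7238 kJ/s.
Profitability of ant pupae: 1.26/16.3 = 0.0773 kJ/s.
0.0773 < 0.7238, so adding ant pupae would lower the average — exclude it.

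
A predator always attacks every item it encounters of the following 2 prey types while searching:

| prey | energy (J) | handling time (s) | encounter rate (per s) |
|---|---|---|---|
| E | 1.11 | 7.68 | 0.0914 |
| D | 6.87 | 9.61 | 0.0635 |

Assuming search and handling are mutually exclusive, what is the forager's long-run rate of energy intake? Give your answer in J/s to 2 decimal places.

R = Σλ_iE_i / (1 + Σλ_ih_i)
Numerator: 0.0914×1.11 + 0.0635×6.87 = 0.5377
Denominator: 1 + 0.0914×7.68 + 0.0635×9.61 = 2.312
R = 0.5377/2.312 = 0.2325 J/s

0.23 J/s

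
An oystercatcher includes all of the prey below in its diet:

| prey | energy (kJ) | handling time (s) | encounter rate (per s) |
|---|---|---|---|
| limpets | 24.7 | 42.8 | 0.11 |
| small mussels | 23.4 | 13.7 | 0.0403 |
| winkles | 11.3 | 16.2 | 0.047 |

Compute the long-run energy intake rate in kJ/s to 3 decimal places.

0.597 kJ/s

R = (0.11×24.7 + 0.0403×23.4 + 0.047×11.3) / (1 + 0.11×42.8 + 0.0403×13.7 + 0.047×16.2) = 4.191/7.022 = 0.5969 kJ/s.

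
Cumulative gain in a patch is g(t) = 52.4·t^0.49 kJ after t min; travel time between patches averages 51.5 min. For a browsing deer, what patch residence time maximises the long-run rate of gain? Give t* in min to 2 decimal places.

49.48 min

Optimal t* satisfies g'(t*) = g(t*)/(T + t*).
g'(t) = 0.49·52.4·t^-0.51. Setting 0.49·52.4·t^-0.51 = 52.4·t^0.49/(51.5+t) gives 0.49(51.5+t) = t, so 0.51·t = 0.49×51.5.
t* = 0.49×51.5/0.51 = 49.48 min.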